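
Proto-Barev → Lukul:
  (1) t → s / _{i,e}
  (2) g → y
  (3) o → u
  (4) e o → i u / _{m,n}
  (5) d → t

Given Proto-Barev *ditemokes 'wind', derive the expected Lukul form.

Lukul: *ditemokes
  ditemokes → disemokes   [palatalisation]
  disemokes (rule 2 does not apply)
  disemokes → disemukes   [vowel merger]
  disemukes → disimukes   [pre-nasal raising]
  disimukes → tisimukes   [unconditioned shift]
  giving Lukul tisimukes.

tisimukes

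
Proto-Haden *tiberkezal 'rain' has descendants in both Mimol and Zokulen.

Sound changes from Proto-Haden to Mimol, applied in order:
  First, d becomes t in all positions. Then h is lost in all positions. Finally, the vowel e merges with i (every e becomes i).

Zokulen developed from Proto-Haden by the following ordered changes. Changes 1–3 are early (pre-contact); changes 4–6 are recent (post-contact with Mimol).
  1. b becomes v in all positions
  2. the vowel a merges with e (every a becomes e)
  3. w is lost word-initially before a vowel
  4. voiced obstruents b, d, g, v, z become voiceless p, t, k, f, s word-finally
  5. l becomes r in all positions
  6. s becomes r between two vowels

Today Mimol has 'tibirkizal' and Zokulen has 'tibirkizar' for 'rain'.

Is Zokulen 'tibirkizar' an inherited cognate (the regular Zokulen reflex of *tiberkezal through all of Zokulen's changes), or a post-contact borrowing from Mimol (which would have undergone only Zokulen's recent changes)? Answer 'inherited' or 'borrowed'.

If inherited, *tiberkezal would pass through all of Zokulen's changes:
Zokulen: *tiberkezal > tiverkezal > tiverkezel > tiverkezer  (by unconditioned shift, vowel merger, unconditioned shift)
If borrowed from Mimol 'tibirkizal' after the early changes, it would undergo only the recent ones:
  rule 4 (final devoicing): no change (tibirkizal)
  rule 5 (unconditioned shift): tibirkizal → tibirkizar
  rule 6 (rhotacism): no change (tibirkizar)
  ⇒ as a loan: tibirkizar
Zokulen 'tibirkizar' matches the loan outcome 'tibirkizar', not the inherited 'tiverkezer' — it skipped the early Zokulen changes, so it was borrowed from Mimol.

borrowed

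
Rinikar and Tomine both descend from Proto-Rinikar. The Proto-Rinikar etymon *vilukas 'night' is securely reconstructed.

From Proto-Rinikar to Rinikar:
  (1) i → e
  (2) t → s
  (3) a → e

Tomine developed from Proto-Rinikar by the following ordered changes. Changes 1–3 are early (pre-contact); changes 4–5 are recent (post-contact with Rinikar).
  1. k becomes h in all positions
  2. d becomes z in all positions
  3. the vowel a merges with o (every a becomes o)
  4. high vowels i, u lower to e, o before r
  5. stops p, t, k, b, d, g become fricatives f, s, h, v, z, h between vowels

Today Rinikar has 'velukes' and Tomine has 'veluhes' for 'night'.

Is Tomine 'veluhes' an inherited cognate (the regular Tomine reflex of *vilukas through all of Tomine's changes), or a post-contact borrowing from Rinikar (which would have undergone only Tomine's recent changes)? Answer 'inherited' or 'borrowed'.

borrowed

If inherited, *vilukas would pass through all of Tomine's changes:
Tomine: start from *vilukas.
  rule 1 (unconditioned shift): vilukas → viluhas
  rule 2: no change — viluhas
  rule 3 (vowel merger): viluhas → viluhos
  rule 4: no change — viluhos
  rule 5: no change — viluhos
  ⇒ Tomine viluhos
If borrowed from Rinikar 'velukes' after the early changes, it would undergo only the recent ones:
  rule 4 (pre-rhotic lowering): no change (velukes)
  rule 5 (intervocalic lenition): velukes → veluhes
  ⇒ as a loan: veluhes
Tomine 'veluhes' matches the loan outcome 'veluhes', not the inherited 'viluhos' — it skipped the early Tomine changes, so it was borrowed from Rinikar.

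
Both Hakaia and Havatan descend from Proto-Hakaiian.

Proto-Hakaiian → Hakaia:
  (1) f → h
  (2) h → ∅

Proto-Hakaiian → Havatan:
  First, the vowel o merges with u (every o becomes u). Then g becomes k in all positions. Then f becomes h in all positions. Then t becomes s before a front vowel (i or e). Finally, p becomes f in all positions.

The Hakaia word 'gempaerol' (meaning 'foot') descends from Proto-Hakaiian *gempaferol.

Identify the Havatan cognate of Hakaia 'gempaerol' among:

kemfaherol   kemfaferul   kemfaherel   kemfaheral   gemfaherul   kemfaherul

Havatan: *gempaferol > gempaferul > kempaferul > kempaherul > kemfaherul  (by vowel merger, unconditioned shift, unconditioned shift, unconditioned shift)

kemfaherul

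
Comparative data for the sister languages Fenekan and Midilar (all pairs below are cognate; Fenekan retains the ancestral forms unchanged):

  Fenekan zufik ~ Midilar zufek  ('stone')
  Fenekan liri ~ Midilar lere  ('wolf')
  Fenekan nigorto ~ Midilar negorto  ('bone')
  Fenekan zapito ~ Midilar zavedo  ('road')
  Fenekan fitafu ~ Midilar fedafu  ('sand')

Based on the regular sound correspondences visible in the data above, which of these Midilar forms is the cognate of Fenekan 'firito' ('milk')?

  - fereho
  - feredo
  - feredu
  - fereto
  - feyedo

feredo

liri ~ lere — Fenekan i corresponds to Midilar e after a consonant, before r.
zufik ~ zufek, nigorto ~ negorto — Fenekan i corresponds to Midilar e after a consonant, before a consonant other than r, m, n, p, b, f, v.
zapito ~ zavedo — Fenekan t corresponds to Midilar d between vowels (before a back vowel).
Applying these to Fenekan 'firito':
  firito → ferito   (i→e after a consonant, before r)
  ferito → fereto   (i→e after a consonant, before a consonant other than r, m, n, p, b, f, v)
  fereto → feredo   (t→d between vowels (before a back vowel))
So the Midilar cognate is 'feredo'.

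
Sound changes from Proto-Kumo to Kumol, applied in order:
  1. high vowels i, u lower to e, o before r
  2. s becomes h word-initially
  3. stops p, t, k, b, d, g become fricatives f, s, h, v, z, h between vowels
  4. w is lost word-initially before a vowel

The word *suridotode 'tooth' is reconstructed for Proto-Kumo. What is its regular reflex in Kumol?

horizosoze

Kumol: start from *suridotode.
  rule 1 (pre-rhotic lowering): suridotode → soridotode
  rule 2 (debuccalisation): soridotode → horidotode
  rule 3 (intervocalic lenition): horidotode → horizosoze
  rule 4: no change — horizosoze
  ⇒ Kumol horizosoze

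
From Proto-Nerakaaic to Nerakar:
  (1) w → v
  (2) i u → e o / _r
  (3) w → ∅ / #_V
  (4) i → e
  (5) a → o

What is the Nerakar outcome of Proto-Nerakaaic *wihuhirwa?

vehuhervo

Nerakar: start from *wihuhirwa.
  rule 1 (unconditioned shift): wihuhirwa → vihuhirva
  rule 2 (pre-rhotic lowering): vihuhirva → vihuherva
  rule 3: no change — vihuherva
  rule 4 (vowel merger): vihuherva → vehuherva
  rule 5 (vowel merger): vehuherva → vehuhervo
  ⇒ Nerakar vehuhervo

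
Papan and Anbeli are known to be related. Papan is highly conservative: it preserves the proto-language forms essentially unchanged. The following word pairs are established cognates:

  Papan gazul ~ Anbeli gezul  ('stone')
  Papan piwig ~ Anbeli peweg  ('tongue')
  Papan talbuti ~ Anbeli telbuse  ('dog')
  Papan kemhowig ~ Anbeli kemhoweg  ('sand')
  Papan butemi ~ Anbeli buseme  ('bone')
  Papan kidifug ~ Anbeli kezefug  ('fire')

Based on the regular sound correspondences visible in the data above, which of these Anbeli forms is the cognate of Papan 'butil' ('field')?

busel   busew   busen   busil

talbuti ~ telbuse — Papan t corresponds to Anbeli s between vowels (before a front vowel).
piwig ~ peweg, kemhowig ~ kemhoweg — Papan i corresponds to Anbeli e after a consonant, before a consonant other than r, m, n, p, b, f, v.
Applying these to Papan 'butil':
  butil → busil   (t→s between vowels (before a front vowel))
  busil → busel   (i→e after a consonant, before a consonant other than r, m, n, p, b, f, v)
So the Anbeli cognate is 'busel'.

busel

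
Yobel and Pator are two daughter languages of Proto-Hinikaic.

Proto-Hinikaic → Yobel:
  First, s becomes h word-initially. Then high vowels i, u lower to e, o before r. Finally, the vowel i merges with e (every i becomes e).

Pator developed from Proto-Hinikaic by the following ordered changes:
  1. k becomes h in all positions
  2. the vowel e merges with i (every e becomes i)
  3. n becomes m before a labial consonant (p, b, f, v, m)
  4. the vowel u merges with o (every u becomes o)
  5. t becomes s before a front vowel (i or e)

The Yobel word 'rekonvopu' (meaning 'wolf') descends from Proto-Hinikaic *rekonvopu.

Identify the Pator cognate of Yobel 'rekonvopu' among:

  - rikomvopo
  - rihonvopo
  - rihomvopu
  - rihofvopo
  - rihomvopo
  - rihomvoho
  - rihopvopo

Pator: *rekonvopu
  rekonvopu → rehonvopu   [unconditioned shift]
  rehonvopu → rihonvopu   [vowel merger]
  rihonvopu → rihomvopu   [nasal place assimilation]
  rihomvopu → rihomvopo   [vowel merger]
  rihomvopo (rule 5 does not apply)
  giving Pator rihomvopo.

rihomvopo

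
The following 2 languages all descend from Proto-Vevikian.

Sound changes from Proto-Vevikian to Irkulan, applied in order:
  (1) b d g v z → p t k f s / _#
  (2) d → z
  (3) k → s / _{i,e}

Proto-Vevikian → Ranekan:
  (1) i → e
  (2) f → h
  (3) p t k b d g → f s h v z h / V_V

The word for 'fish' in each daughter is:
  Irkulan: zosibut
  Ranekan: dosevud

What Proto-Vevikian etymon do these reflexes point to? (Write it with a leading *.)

Position 5: Irkulan has b, Ranekan has v. Irkulan preserves b here (none of its changes turn any other segment into b), so the proto-segment is *b.
Position 1: Irkulan has z, Ranekan has d. Ranekan preserves d here (none of its changes turn any other segment into d), so the proto-segment is *d.
Position 4: Irkulan has i, Ranekan has e. Irkulan preserves i here (none of its changes turn any other segment into i), so the proto-segment is *i.
Verify the candidate proto-form against each daughter:
Irkulan: *dosibud > dosibut > zosibut  (by final devoicing, unconditioned shift)
Ranekan: *dosibud > dosebud > dosevud  (by vowel merger, intervocalic lenition)
Only *dosibud yields all of Irkulan zosibut, Ranekan dosevud.

*dosibud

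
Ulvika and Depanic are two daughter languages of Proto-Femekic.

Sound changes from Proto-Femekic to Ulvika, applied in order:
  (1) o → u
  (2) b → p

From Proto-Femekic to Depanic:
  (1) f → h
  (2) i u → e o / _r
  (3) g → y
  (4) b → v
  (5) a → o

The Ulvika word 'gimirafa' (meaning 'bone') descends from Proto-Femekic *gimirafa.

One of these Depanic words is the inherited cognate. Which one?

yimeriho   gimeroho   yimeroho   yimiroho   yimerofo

Depanic: start from *gimirafa.
  rule 1 (unconditioned shift): gimirafa → gimiraha
  rule 2 (pre-rhotic lowering): gimiraha → gimeraha
  rule 3 (unconditioned shift): gimeraha → yimeraha
  rule 4: no change — yimeraha
  rule 5 (vowel merger): yimeraha → yimeroho
  ⇒ Depanic yimeroho
Among the options, 'yimeroho' alone shows every Depanic change applied in order.

yimeroho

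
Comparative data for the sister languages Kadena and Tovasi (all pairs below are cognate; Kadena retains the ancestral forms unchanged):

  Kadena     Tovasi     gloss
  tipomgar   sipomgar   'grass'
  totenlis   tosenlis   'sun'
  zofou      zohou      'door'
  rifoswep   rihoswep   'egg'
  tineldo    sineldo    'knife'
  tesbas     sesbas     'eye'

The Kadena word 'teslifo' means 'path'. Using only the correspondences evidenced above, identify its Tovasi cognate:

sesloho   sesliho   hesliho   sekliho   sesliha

sesliho

tesbas ~ sesbas — Kadena t corresponds to Tovasi s word-initially before a front vowel.
zofou ~ zohou, rifoswep ~ rihoswep — Kadena f corresponds to Tovasi h between vowels (before a back vowel).
Applying these to Kadena 'teslifo':
  teslifo → seslifo   (t→s word-initially before a front vowel)
  seslifo → sesliho   (f→h between vowels (before a back vowel))
So the Tovasi cognate is 'sesliho'.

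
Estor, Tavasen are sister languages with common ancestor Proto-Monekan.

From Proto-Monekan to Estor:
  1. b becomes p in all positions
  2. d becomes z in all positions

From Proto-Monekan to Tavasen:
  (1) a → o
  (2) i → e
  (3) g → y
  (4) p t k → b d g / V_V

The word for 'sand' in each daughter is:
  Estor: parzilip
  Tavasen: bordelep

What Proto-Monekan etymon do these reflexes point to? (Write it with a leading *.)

*bardilip

Position 5: Estor has i, Tavasen has e. Estor preserves i here (none of its changes turn any other segment into i), so the proto-segment is *i.
Position 1: Estor has p, Tavasen has b. Taking the neighbouring segments as reconstructed: Estor p could go back to *p or *b; Tavasen b can only go back to *b — the one source consistent with every daughter is *b.
Position 4: Estor has z, Tavasen has d. Taking the neighbouring segments as reconstructed: Estor z could go back to *d or *z; Tavasen d can only go back to *d — the one source consistent with every daughter is *d.
Verify the candidate proto-form against each daughter:
Estor: start from *bardilip.
  rule 1 (unconditioned shift): bardilip → pardilip
  rule 2 (unconditioned shift): pardilip → parzilip
  ⇒ Estor parzilip
Tavasen: *bardilip
  bardilip → bordilip   [vowel merger]
  bordilip → bordelep   [vowel merger]
  bordelep (rule 3 does not apply)
  bordelep (rule 4 does not apply)
  giving Tavasen bordelep.
*bardilip is the unique common source.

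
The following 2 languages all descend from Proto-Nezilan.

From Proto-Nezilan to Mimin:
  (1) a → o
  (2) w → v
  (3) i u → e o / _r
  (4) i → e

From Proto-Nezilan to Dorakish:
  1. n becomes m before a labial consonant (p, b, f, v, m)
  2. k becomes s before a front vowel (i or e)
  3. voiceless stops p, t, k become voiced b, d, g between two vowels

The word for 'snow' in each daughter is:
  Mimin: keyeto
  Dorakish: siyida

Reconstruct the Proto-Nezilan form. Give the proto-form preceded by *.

*kiyita

Position 1: Mimin has k, Dorakish has s. Mimin preserves k here (none of its changes turn any other segment into k), so the proto-segment is *k.
Position 6: Mimin has o, Dorakish has a. Dorakish preserves a here (none of its changes turn any other segment into a), so the proto-segment is *a.
Position 4: Mimin has e, Dorakish has i. Dorakish preserves i here (none of its changes turn any other segment into i), so the proto-segment is *i.
Verify the candidate proto-form against each daughter:
Mimin: *kiyita > kiyito > keyeto  (by vowel merger, vowel merger)
Dorakish: start from *kiyita.
  rule 1: no change — kiyita
  rule 2 (palatalisation): kiyita → siyita
  rule 3 (intervocalic voicing): siyita → siyida
  ⇒ Dorakish siyida
*kiyita is the unique common source.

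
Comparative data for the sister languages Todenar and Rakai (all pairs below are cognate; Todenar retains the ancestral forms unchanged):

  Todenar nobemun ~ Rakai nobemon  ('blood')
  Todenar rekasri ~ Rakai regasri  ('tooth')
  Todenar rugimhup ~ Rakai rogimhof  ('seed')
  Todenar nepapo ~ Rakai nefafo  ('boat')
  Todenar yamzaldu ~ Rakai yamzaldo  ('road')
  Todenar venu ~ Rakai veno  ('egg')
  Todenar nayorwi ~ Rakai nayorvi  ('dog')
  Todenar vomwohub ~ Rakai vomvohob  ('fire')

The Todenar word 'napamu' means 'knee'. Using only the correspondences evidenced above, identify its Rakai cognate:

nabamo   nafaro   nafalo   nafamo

nafamo

nepapo ~ nefafo — Todenar p corresponds to Rakai f between vowels (before a back vowel).
yamzaldu ~ yamzaldo, venu ~ veno — Todenar u corresponds to Rakai o word-finally.
Applying these to Todenar 'napamu':
  napamu → nafamu   (p→f between vowels (before a back vowel))
  nafamu → nafamo   (u→o word-finally)
So the Rakai cognate is 'nafamo'.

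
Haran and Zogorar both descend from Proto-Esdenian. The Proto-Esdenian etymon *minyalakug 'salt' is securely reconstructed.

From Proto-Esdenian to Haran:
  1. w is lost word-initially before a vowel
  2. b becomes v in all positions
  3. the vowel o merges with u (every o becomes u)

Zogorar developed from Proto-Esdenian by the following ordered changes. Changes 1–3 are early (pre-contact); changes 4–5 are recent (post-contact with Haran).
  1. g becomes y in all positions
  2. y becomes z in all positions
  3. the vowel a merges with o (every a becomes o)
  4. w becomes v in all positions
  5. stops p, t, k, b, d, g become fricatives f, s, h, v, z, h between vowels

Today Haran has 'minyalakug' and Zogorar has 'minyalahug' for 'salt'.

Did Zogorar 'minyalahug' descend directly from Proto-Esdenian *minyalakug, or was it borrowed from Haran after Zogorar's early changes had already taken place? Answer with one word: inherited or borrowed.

borrowed

If inherited, *minyalakug would pass through all of Zogorar's changes:
Zogorar: *minyalakug > minyalakuy > minzalakuz > minzolokuz > minzolohuz  (by unconditioned shift, unconditioned shift, vowel merger, intervocalic lenition)
If borrowed from Haran 'minyalakug' after the early changes, it would undergo only the recent ones:
  rule 4 (unconditioned shift): no change (minyalakug)
  rule 5 (intervocalic lenition): minyalakug → minyalahug
  ⇒ as a loan: minyalahug
Zogorar 'minyalahug' matches the loan outcome 'minyalahug', not the inherited 'minzolohuz' — it skipped the early Zogorar changes, so it was borrowed from Haran.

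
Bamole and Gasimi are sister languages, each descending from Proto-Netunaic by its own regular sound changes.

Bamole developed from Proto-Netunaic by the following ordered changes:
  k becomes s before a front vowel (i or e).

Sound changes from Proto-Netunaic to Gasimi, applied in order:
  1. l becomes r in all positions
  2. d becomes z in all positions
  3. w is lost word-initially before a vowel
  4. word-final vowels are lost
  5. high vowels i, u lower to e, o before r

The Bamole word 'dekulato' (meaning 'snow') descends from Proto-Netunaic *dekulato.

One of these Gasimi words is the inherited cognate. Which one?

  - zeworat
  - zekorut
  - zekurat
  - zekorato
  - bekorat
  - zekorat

zekorat

Gasimi: *dekulato > dekurato > zekurato > zekurat > zekorat  (by unconditioned shift, unconditioned shift, apocope, pre-rhotic lowering)
Only 'zekorat' matches the regular Gasimi development of *dekulato.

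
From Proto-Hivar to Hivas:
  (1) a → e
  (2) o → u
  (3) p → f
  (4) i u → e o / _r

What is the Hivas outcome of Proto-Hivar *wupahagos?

Hivas: *wupahagos > wupehegos > wupehegus > wufehegus  (by vowel merger, vowel merger, unconditioned shift)

wufehegus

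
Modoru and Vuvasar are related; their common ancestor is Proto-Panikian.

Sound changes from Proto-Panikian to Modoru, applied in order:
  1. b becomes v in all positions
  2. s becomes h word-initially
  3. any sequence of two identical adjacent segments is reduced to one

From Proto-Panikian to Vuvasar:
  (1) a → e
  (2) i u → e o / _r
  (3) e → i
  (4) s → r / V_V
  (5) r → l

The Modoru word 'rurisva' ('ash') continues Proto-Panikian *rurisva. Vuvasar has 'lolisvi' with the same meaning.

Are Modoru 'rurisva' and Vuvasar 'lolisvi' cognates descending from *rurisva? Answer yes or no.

Derive the expected Vuvasar reflex of *rurisva:
Vuvasar: *rurisva
  rurisva → rurisve   [vowel merger]
  rurisve → rorisve   [pre-rhotic lowering]
  rorisve → rorisvi   [vowel merger]
  rorisvi (rule 4 does not apply)
  rorisvi → lolisvi   [unconditioned shift]
  giving Vuvasar lolisvi.
Vuvasar 'lolisvi' matches the regular reflex exactly, so the pair is cognate.

yes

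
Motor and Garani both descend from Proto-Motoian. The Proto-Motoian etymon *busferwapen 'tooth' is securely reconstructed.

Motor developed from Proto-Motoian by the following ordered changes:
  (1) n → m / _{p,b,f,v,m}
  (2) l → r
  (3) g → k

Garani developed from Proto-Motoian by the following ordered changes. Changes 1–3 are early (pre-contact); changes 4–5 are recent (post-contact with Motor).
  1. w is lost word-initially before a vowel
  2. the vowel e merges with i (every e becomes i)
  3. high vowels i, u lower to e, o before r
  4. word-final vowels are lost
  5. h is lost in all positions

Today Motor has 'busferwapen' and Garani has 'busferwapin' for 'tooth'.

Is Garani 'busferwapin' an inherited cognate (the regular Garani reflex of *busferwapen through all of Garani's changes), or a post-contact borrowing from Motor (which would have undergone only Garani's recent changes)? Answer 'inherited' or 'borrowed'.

If inherited, *busferwapen would pass through all of Garani's changes:
Garani: *busferwapen > busfirwapin > busferwapin  (by vowel merger, pre-rhotic lowering)
If borrowed from Motor 'busferwapen' after the early changes, it would undergo only the recent ones:
  rule 4 (apocope): no change (busferwapen)
  rule 5 (h-loss): no change (busferwapen)
  ⇒ as a loan: busferwapen
Garani 'busferwapin' matches the inherited outcome exactly, so it is an inherited cognate, not a loan.

inherited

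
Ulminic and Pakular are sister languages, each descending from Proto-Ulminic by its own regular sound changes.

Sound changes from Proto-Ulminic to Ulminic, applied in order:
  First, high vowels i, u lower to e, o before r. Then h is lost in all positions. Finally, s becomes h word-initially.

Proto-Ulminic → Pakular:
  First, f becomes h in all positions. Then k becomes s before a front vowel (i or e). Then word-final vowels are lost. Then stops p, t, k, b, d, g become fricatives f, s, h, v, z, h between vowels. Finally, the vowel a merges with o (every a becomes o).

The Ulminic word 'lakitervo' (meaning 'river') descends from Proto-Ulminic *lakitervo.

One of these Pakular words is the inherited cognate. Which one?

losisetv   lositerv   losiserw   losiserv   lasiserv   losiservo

Pakular: start from *lakitervo.
  rule 1: no change — lakitervo
  rule 2 (palatalisation): lakitervo → lasitervo
  rule 3 (apocope): lasitervo → lasiterv
  rule 4 (intervocalic lenition): lasiterv → lasiserv
  rule 5 (vowel merger): lasiserv → losiserv
  ⇒ Pakular losiserv
Only 'losiserv' matches the regular Pakular development of *lakitervo.

losiserv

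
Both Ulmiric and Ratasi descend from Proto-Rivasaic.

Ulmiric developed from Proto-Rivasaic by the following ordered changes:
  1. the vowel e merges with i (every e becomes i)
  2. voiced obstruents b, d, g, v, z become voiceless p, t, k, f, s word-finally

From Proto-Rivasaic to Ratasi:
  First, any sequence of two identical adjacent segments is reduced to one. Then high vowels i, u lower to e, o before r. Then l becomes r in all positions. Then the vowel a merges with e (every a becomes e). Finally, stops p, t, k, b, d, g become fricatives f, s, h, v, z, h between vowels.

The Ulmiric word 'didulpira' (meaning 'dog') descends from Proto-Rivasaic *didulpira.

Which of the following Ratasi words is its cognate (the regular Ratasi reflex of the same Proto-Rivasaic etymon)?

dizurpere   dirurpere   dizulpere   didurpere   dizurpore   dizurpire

Ratasi: *didulpira
  didulpira (rule 1 does not apply)
  didulpira → didulpera   [pre-rhotic lowering]
  didulpera → didurpera   [unconditioned shift]
  didurpera → didurpere   [vowel merger]
  didurpere → dizurpere   [intervocalic lenition]
  giving Ratasi dizurpere.
Only 'dizurpere' matches the regular Ratasi development of *didulpira.

dizurpere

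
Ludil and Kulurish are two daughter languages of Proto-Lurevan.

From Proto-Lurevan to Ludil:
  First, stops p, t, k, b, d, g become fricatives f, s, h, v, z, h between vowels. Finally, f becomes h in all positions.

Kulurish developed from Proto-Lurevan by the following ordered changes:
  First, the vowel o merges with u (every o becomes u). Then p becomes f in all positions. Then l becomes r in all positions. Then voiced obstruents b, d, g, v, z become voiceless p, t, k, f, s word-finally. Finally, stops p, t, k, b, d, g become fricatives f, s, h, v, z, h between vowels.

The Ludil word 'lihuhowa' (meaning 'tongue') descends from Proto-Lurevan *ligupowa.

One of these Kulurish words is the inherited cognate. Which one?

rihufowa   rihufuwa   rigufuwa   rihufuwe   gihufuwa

rihufuwa

Kulurish: *ligupowa
  ligupowa → ligupuwa   [vowel merger]
  ligupuwa → ligufuwa   [unconditioned shift]
  ligufuwa → rigufuwa   [unconditioned shift]
  rigufuwa (rule 4 does not apply)
  rigufuwa → rihufuwa   [intervocalic lenition]
  giving Kulurish rihufuwa.
The other candidates each miss or misapply at least one Kulurish change.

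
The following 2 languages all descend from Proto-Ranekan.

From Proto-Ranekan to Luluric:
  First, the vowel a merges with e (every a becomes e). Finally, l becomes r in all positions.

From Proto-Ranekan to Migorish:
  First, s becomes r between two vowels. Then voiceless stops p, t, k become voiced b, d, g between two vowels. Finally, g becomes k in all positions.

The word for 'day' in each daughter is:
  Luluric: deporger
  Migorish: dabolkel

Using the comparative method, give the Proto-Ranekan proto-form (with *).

Position 6: Luluric has g, Migorish has k. Luluric preserves g here (none of its changes turn any other segment into g), so the proto-segment is *g.
Position 2: Luluric has e, Migorish has a. Migorish preserves a here (none of its changes turn any other segment into a), so the proto-segment is *a.
Position 8: Luluric has r, Migorish has l. Migorish preserves l here (none of its changes turn any other segment into l), so the proto-segment is *l.
This points to *dapolgel. Verify forward in each daughter:
Luluric: *dapolgel > depolgel > deporger  (by vowel merger, unconditioned shift)
Migorish: start from *dapolgel.
  rule 1: no change — dapolgel
  rule 2 (intervocalic voicing): dapolgel → dabolgel
  rule 3 (unconditioned shift): dabolgel → dabolkel
  ⇒ Migorish dabolkel
No other proto-form is consistent with every reflex, so the reconstruction is *dapolgel.

*dapolgel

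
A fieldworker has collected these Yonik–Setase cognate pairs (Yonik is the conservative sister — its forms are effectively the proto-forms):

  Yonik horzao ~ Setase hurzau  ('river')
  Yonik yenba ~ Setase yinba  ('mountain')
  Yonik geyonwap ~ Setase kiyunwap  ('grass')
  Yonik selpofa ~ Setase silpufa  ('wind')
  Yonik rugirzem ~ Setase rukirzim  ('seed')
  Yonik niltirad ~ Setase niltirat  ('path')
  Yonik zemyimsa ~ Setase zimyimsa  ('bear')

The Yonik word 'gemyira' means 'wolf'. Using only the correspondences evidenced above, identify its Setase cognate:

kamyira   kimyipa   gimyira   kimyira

kimyira

geyonwap ~ kiyunwap — Yonik g corresponds to Setase k word-initially before a front vowel.
rugirzem ~ rukirzim, zemyimsa ~ zimyimsa — Yonik e corresponds to Setase i after a consonant, before a nasal.
Applying these to Yonik 'gemyira':
  gemyira → kemyira   (g→k word-initially before a front vowel)
  kemyira → kimyira   (e→i after a consonant, before a nasal)
So the Setase cognate is 'kimyira'.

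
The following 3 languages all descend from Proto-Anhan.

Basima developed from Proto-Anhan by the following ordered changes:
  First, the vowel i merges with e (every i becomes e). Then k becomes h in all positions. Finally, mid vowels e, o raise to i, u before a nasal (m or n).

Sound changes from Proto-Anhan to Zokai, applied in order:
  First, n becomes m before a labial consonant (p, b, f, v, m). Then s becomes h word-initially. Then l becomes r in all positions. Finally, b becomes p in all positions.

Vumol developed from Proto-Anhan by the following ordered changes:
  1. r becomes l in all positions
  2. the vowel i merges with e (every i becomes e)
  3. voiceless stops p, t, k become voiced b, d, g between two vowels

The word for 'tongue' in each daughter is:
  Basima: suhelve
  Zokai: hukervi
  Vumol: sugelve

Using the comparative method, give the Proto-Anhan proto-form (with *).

*sukelvi

Position 1: Basima has s, Zokai has h, Vumol has s. Basima preserves s here (none of its changes turn any other segment into s), so the proto-segment is *s.
Position 3: Basima has h, Zokai has k, Vumol has g. Zokai preserves k here (none of its changes turn any other segment into k), so the proto-segment is *k.
Verify the candidate proto-form against each daughter:
Basima: *sukelvi
  sukelvi → sukelve   [vowel merger]
  sukelve → suhelve   [unconditioned shift]
  suhelve (rule 3 does not apply)
  giving Basima suhelve.
Zokai: *sukelvi > hukelvi > hukervi  (by debuccalisation, unconditioned shift)
Vumol: *sukelvi > sukelve > sugelve  (by vowel merger, intervocalic voicing)
Only *sukelvi yields all of Basima suhelve, Zokai hukervi, Vumol sugelve.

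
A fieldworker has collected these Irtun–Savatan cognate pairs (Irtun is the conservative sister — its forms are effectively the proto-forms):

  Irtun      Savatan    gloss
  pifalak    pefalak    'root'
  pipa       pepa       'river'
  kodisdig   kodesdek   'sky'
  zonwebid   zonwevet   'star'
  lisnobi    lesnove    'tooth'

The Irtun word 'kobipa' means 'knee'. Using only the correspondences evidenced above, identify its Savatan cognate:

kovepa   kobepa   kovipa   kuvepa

kovepa

zonwebid ~ zonwevet, lisnobi ~ lesnove — Irtun b corresponds to Savatan v between vowels (before a front vowel).
pipa ~ pepa — Irtun i corresponds to Savatan e after a consonant, before a labial obstruent.
Applying these to Irtun 'kobipa':
  kobipa → kovipa   (b→v between vowels (before a front vowel))
  kovipa → kovepa   (i→e after a consonant, before a labial obstruent)
So the Savatan cognate is 'kovepa'.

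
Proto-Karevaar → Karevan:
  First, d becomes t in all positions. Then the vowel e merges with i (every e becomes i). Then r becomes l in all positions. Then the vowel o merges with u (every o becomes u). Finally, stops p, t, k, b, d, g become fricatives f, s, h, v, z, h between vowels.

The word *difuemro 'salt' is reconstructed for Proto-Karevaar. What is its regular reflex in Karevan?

Karevan: start from *difuemro.
  rule 1 (unconditioned shift): difuemro → tifuemro
  rule 2 (vowel merger): tifuemro → tifuimro
  rule 3 (unconditioned shift): tifuimro → tifuimlo
  rule 4 (vowel merger): tifuimlo → tifuimlu
  rule 5: no change — tifuimlu
  ⇒ Karevan tifuimlu

tifuimlu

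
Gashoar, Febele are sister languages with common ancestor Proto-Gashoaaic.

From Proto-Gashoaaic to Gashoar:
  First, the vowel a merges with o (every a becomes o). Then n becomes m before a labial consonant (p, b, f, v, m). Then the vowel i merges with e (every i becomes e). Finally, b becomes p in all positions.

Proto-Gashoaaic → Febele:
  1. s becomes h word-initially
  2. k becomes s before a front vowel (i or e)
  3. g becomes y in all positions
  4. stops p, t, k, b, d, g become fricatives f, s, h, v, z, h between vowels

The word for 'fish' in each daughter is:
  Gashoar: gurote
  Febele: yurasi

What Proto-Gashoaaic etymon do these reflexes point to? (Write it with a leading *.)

Position 6: Gashoar has e, Febele has i. Febele preserves i here (none of its changes turn any other segment into i), so the proto-segment is *i.
Position 1: Gashoar has g, Febele has y. Gashoar preserves g here (none of its changes turn any other segment into g), so the proto-segment is *g.
Position 5: Gashoar has t, Febele has s. Gashoar preserves t here (none of its changes turn any other segment into t), so the proto-segment is *t.
This points to *gurati. Verify forward in each daughter:
Gashoar: *gurati
  gurati → guroti   [vowel merger]
  guroti (rule 2 does not apply)
  guroti → gurote   [vowel merger]
  gurote (rule 4 does not apply)
  giving Gashoar gurote.
Febele: *gurati > yurati > yurasi  (by unconditioned shift, intervocalic lenition)
No other proto-form is consistent with every reflex, so the reconstruction is *gurati.

*gurati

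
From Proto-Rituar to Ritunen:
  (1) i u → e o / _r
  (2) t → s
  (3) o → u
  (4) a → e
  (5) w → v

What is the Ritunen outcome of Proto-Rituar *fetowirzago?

fesuverzegu

Ritunen: *fetowirzago > fetowerzago > fesowerzago > fesuwerzagu > fesuwerzegu > fesuverzegu  (by pre-rhotic lowering, unconditioned shift, vowel merger, vowel merger, unconditioned shift)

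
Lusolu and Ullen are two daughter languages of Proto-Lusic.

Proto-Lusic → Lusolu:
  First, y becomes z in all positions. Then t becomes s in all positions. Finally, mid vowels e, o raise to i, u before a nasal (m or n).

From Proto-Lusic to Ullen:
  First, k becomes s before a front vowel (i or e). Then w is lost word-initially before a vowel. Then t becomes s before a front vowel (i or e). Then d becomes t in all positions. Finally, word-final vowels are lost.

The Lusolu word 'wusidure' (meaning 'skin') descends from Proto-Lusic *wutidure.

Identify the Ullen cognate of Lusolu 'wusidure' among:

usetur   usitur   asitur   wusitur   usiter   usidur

usitur

Ullen: *wutidure
  wutidure (rule 1 does not apply)
  wutidure → utidure   [glide loss]
  utidure → usidure   [palatalisation]
  usidure → usiture   [unconditioned shift]
  usiture → usitur   [apocope]
  giving Ullen usitur.
Only 'usitur' matches the regular Ullen development of *wutidure.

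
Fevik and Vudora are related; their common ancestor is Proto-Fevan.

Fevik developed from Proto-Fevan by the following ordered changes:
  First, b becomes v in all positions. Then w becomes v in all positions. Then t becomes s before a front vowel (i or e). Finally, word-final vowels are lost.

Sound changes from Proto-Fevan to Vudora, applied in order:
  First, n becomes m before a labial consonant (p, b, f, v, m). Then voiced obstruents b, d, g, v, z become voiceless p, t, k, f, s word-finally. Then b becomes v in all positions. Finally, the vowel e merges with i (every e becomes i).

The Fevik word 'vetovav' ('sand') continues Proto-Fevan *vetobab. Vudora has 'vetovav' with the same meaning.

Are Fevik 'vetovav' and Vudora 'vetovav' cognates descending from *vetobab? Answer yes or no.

Derive the expected Vudora reflex of *vetobab:
Vudora: start from *vetobab.
  rule 1: no change — vetobab
  rule 2 (final devoicing): vetobab → vetobap
  rule 3 (unconditioned shift): vetobap → vetovap
  rule 4 (vowel merger): vetovap → vitovap
  ⇒ Vudora vitovap
The regular Vudora reflex would be 'vitovap', but the attested form is 'vetovav'. The correspondence is irregular, so they are not cognates (the Vudora form has a different source).

no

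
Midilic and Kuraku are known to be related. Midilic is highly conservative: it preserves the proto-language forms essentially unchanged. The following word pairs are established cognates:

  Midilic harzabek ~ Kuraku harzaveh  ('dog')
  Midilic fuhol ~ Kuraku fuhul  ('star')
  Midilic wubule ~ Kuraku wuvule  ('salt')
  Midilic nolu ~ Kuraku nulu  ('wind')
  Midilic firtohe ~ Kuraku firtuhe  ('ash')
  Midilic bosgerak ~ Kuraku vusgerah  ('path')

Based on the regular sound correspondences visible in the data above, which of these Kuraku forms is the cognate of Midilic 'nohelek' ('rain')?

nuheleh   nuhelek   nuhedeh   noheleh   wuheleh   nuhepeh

nuheleh

fuhol ~ fuhul, nolu ~ nulu — Midilic o corresponds to Kuraku u after a consonant, before a consonant other than r, m, n, p, b, f, v.
harzabek ~ harzaveh, bosgerak ~ vusgerah — Midilic k corresponds to Kuraku h word-finally.
Applying these to Midilic 'nohelek':
  nohelek → nuhelek   (o→u after a consonant, before a consonant other than r, m, n, p, b, f, v)
  nuhelek → nuheleh   (k→h word-finally)
So the Kuraku cognate is 'nuheleh'.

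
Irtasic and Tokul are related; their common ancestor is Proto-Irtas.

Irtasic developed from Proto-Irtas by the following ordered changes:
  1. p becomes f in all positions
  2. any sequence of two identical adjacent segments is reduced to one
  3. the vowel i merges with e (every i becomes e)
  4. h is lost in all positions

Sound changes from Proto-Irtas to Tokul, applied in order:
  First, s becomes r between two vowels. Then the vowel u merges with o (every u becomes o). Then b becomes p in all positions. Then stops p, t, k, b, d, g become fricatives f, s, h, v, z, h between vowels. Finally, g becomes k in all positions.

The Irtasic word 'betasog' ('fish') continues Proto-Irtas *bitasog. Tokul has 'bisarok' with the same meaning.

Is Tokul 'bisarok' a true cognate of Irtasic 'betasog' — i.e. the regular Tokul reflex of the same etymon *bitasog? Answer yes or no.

Derive the expected Tokul reflex of *bitasog:
Tokul: start from *bitasog.
  rule 1 (rhotacism): bitasog → bitarog
  rule 2: no change — bitarog
  rule 3 (unconditioned shift): bitarog → pitarog
  rule 4 (intervocalic lenition): pitarog → pisarog
  rule 5 (unconditioned shift): pisarog → pisarok
  ⇒ Tokul pisarok
The regular Tokul reflex would be 'pisarok', but the attested form is 'bisarok'. The correspondence is irregular, so they are not cognates (the Tokul form has a different source).

no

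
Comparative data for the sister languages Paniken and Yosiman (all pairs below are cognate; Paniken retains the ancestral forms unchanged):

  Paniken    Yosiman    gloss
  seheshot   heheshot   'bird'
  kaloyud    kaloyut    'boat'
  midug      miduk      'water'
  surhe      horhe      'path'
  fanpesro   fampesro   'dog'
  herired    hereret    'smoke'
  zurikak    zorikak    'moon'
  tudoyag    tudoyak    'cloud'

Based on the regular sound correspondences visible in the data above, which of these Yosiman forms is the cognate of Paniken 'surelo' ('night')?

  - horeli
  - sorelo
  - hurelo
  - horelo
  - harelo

surhe ~ horhe — Paniken s corresponds to Yosiman h word-initially before a back vowel.
surhe ~ horhe, zurikak ~ zorikak — Paniken u corresponds to Yosiman o after a consonant, before r.
Applying these to Paniken 'surelo':
  surelo → hurelo   (s→h word-initially before a back vowel)
  hurelo → horelo   (u→o after a consonant, before r)
So the Yosiman cognate is 'horelo'.

horelo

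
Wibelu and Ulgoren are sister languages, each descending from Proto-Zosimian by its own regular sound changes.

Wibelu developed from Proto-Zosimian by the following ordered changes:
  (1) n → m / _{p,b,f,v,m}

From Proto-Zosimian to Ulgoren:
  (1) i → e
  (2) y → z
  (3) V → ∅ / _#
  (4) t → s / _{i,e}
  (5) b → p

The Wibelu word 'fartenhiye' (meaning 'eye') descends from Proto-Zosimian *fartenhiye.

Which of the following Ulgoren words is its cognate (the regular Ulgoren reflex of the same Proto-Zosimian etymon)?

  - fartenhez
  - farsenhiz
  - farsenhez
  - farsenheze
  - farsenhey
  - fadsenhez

Ulgoren: start from *fartenhiye.
  rule 1 (vowel merger): fartenhiye → fartenheye
  rule 2 (unconditioned shift): fartenheye → fartenheze
  rule 3 (apocope): fartenheze → fartenhez
  rule 4 (palatalisation): fartenhez → farsenhez
  rule 5: no change — farsenhez
  ⇒ Ulgoren farsenhez
The other candidates each miss or misapply at least one Ulgoren change.

farsenhez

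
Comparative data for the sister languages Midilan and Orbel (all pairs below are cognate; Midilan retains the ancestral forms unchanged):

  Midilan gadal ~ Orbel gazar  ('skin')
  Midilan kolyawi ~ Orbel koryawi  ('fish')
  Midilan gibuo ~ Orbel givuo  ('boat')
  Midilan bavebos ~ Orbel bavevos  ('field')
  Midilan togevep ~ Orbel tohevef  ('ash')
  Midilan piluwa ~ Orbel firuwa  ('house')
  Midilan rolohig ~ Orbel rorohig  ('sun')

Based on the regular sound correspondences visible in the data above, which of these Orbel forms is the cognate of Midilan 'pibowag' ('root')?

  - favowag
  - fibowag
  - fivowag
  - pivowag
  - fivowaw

piluwa ~ firuwa — Midilan p corresponds to Orbel f word-initially before a front vowel.
bavebos ~ bavevos — Midilan b corresponds to Orbel v between vowels (before a back vowel).
Applying these to Midilan 'pibowag':
  pibowag → fibowag   (p→f word-initially before a front vowel)
  fibowag → fivowag   (b→v between vowels (before a back vowel))
So the Orbel cognate is 'fivowag'.

fivowag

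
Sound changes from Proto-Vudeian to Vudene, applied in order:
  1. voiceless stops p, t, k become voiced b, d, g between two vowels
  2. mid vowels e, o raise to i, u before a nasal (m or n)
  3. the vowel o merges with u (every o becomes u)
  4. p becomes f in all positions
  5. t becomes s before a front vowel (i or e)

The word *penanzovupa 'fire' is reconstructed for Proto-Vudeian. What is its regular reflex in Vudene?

finanzuvuba

Vudene: *penanzovupa
  penanzovupa → penanzovuba   [intervocalic voicing]
  penanzovuba → pinanzovuba   [pre-nasal raising]
  pinanzovuba → pinanzuvuba   [vowel merger]
  pinanzuvuba → finanzuvuba   [unconditioned shift]
  finanzuvuba (rule 5 does not apply)
  giving Vudene finanzuvuba.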